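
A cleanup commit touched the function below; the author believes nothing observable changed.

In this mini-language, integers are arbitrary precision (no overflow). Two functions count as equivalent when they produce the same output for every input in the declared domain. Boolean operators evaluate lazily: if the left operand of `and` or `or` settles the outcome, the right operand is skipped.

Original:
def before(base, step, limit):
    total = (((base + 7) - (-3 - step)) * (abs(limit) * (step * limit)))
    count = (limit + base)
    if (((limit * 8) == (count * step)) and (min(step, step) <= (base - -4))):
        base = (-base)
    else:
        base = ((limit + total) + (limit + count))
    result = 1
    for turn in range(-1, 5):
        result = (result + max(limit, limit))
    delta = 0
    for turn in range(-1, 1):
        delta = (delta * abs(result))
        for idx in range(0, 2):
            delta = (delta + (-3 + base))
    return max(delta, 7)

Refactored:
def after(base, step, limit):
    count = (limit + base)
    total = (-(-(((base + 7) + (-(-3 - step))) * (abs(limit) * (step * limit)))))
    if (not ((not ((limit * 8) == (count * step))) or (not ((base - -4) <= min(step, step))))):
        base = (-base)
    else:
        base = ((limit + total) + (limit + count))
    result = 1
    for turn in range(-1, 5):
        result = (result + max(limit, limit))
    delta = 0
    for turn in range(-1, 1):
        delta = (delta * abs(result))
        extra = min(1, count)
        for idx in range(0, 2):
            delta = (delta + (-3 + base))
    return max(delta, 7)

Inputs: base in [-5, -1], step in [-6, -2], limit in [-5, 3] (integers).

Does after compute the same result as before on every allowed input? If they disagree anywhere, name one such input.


There is a counterexample at base=-5, step=-2, limit=1: 32 on one side, 7 on the other.
before: total becomes -6; next count becomes -4; next (((limit * 8) == (count * step)) and (min(step, step) <= (base - -4))) evaluates to true; next base becomes 5; next result becomes 1; next at turn=-1:; next result becomes 2; next at turn=0:; next result becomes 3; next at turn=1:; next result becomes 4; next at turn=2:; next result becomes 5; next at turn=3:; next result becomes 6; next at turn=4:; next result becomes 7; next delta becomes 0; next at turn=-1:; next delta becomes 0; next at idx=0:; next delta becomes 2; next at idx=1:; next delta becomes 4; next at turn=0:; next delta becomes 28; next at idx=0:; next delta becomes 30; next at idx=1:; next delta becomes 32; next final value 32
after: count becomes -4; next total becomes -6; next (not ((not ((limit * 8) == (count * step))) or (not ((base - -4) <= min(step, step))))) evaluates to false; next base becomes -8; next result becomes 1; next at turn=-1:; next result becomes 2; next at turn=0:; next result becomes 3; next at turn=1:; next result becomes 4; next at turn=2:; next result becomes 5; next at turn=3:; next result becomes 6; next at turn=4:; next result becomes 7; next delta becomes 0; next at turn=-1:; next delta becomes 0; next extra becomes -4; next at idx=0:; next delta becomes -11; next at idx=1:; next delta becomes -22; next at turn=0:; next delta becomes -154; next extra becomes -4; next at idx=0:; next delta becomes -165; next at idx=1:; next delta becomes -176; next final value 7
verdict: not equivalent; witness: base=-5, step=-2, limit=1


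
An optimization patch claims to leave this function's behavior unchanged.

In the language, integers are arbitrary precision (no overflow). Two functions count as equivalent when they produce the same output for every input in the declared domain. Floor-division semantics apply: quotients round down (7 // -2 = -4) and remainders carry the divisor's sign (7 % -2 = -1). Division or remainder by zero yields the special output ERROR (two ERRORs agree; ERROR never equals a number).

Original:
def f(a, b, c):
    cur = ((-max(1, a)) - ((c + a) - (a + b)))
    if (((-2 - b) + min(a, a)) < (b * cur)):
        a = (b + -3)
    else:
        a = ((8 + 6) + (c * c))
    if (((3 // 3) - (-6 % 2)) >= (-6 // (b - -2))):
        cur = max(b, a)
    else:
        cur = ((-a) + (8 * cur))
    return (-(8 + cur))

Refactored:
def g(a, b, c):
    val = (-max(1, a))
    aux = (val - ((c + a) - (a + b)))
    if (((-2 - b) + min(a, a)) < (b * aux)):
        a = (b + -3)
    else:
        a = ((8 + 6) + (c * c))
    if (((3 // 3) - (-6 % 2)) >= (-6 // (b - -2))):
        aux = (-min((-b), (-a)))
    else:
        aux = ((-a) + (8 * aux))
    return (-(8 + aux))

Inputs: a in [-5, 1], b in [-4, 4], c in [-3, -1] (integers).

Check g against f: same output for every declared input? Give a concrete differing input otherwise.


Although statement counts differ, and min/max/abs usage differs, and local variable names differ, 189/189 inputs agree.
verdict: equivalent


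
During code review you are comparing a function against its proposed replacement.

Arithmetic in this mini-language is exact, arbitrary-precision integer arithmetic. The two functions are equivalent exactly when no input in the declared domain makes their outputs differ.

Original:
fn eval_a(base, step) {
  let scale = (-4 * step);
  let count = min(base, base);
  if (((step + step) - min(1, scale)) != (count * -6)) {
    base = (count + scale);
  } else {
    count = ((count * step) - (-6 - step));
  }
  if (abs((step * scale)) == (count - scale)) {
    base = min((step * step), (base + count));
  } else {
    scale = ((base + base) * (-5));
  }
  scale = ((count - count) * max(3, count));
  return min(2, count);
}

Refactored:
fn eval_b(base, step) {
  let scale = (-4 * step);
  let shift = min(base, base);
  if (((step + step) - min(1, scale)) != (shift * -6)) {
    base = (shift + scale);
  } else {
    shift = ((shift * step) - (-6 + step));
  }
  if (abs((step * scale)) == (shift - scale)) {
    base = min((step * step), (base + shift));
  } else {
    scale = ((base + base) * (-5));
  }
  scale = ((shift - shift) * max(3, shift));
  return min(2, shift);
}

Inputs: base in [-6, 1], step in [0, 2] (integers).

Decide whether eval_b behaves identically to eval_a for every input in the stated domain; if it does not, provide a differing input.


Try base=-2, step=2.
eval_a: scale := -8 | count := -2 | (((step + step) - min(1, scale)) != (count * -6)): false | count := 4 | (abs((step * scale)) == (count - scale)): false | scale := 20 | scale := 0 | result 2
eval_b: scale := -8 | shift := -2 | (((step + step) - min(1, scale)) != (shift * -6)): false | shift := 0 | (abs((step * scale)) == (shift - scale)): false | scale := 20 | scale := 0 | result 0
2 vs 0 — the two versions disagree here.
verdict: not equivalent; witness: base=-2, step=2


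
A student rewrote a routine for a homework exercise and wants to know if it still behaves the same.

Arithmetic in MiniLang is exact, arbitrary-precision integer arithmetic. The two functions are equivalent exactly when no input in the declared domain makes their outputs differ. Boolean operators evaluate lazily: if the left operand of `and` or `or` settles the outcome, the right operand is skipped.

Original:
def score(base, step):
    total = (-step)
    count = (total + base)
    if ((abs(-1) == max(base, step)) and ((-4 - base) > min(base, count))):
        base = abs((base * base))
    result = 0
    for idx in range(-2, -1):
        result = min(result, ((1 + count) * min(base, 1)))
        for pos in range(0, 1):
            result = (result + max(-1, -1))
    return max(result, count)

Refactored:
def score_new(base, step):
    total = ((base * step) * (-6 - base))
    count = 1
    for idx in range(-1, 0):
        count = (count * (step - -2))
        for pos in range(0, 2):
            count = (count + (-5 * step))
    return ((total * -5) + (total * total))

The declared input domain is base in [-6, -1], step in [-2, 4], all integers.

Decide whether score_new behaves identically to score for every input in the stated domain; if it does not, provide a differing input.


Take base=-6, step=-2.
score: total = 2; count = -4; ((abs(-1) == max(base, step)) and ((-4 - base) > min(base, count))) -> false; result = 0; [idx=-2]; result = 0; [pos=0]; result = -1; return -1
score_new: total = 0; count = 1; [idx=-1]; count = 0; [pos=0]; count = 10; [pos=1]; count = 20; return 0
-1 and 0 differ, so these are not the same function on this domain.
verdict: not equivalent; witness: base=-6, step=-2


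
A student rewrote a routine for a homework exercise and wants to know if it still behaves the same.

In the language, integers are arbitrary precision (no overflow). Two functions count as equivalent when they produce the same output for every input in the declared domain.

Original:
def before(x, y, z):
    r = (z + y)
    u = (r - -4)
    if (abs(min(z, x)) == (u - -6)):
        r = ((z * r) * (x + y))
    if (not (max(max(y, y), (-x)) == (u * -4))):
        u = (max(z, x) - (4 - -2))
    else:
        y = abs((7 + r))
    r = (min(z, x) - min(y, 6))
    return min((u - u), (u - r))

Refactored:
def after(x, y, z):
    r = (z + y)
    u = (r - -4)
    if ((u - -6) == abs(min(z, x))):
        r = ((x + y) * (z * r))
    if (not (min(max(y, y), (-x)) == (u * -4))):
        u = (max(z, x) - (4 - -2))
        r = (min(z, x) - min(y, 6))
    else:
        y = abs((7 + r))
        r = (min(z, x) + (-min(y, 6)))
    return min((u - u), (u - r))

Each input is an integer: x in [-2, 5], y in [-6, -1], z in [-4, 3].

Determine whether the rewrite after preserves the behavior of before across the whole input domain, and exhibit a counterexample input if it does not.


At x=-2, y=-4, z=1: before gives -7, after gives 0.
verdict: not equivalent; witness: x=-2, y=-4, z=1


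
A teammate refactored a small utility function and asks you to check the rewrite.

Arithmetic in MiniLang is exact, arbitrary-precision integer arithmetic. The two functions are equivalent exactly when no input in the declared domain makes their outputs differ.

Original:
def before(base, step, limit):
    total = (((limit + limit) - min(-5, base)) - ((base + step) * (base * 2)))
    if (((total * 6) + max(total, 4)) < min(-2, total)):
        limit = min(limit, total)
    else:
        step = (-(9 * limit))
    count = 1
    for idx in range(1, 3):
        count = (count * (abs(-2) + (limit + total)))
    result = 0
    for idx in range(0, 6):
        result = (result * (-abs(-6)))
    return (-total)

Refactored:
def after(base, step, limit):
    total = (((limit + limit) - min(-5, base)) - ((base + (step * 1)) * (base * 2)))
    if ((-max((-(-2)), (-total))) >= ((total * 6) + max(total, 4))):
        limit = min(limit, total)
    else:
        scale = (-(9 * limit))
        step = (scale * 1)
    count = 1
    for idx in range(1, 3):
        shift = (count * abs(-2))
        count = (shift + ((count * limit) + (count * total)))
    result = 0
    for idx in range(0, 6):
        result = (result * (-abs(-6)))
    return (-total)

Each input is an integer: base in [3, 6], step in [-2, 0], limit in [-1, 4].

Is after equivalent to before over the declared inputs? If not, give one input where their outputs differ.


Equivalent. Whatever the rewrite altered, no input in the stated domain can expose a difference.
An exhaustive pass over the 72 declared inputs shows identical outputs.
Tracing base=3, step=0, limit=0: before: total = -13; (((total * 6) + max(total, 4)) < min(-2, total)) -> true; limit = -13; count = 1; [idx=1]; count = -24; [idx=2]; count = 576; result = 0; [idx=0]; result = 0; [idx=1]; result = 0; [idx=2]; result = 0; [idx=3]; result = 0; [idx=4]; result = 0; [idx=5]; result = 0; return 13 | after: total = -13; ((-max((-(-2)), (-total))) >= ((total * 6) + max(total, 4))) -> true; limit = -13; count = 1; [idx=1]; shift = 2; count = -24; [idx=2]; shift = -48; count = 576; result = 0; [idx=0]; result = 0; [idx=1]; result = 0; [idx=2]; result = 0; [idx=3]; result = 0; [idx=4]; result = 0; [idx=5]; result = 0; return 13 — matching result 13.
verdict: equivalent


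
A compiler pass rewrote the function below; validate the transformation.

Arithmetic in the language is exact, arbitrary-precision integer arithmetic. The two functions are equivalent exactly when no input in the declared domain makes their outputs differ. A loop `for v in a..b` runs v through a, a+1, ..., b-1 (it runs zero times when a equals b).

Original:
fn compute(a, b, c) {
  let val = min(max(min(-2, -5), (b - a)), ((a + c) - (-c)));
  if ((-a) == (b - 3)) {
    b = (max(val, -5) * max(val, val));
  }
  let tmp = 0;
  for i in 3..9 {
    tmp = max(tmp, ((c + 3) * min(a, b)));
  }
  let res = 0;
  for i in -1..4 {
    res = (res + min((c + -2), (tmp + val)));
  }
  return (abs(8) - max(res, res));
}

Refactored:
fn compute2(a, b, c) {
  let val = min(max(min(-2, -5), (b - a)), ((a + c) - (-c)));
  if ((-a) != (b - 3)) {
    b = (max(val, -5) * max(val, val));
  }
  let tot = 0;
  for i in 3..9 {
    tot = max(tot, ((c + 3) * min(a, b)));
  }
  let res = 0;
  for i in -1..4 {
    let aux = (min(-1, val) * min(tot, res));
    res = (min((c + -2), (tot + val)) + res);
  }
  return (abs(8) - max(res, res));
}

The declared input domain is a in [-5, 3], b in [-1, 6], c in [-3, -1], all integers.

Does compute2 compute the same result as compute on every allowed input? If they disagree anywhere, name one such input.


Run the pair on a=3, b=-1, c=-1.
compute: val becomes -4; next ((-a) == (b - 3)) evaluates to false; next tmp becomes 0; next at i=3:; next tmp becomes 0; next at i=4:; next tmp becomes 0; next at i=5:; next tmp becomes 0; next at i=6:; next tmp becomes 0; next at i=7:; next tmp becomes 0; next at i=8:; next tmp becomes 0; next res becomes 0; next at i=-1:; next res becomes -4; next at i=0:; next res becomes -8; next at i=1:; next res becomes -12; next at i=2:; next res becomes -16; next at i=3:; next res becomes -20; next final value 28
compute2: val becomes -4; next ((-a) != (b - 3)) evaluates to true; next b becomes 16; next tot becomes 0; next at i=3:; next tot becomes 6; next at i=4:; next tot becomes 6; next at i=5:; next tot becomes 6; next at i=6:; next tot becomes 6; next at i=7:; next tot becomes 6; next at i=8:; next tot becomes 6; next res becomes 0; next at i=-1:; next aux becomes 0; next res becomes -3; next at i=0:; next aux becomes 12; next res becomes -6; next at i=1:; next aux becomes 24; next res becomes -9; next at i=2:; next aux becomes 36; next res becomes -12; next at i=3:; next aux becomes 48; next res becomes -15; next final value 23
28 and 23 differ, so these are not the same function on this domain.
verdict: not equivalent; witness: a=3, b=-1, c=-1


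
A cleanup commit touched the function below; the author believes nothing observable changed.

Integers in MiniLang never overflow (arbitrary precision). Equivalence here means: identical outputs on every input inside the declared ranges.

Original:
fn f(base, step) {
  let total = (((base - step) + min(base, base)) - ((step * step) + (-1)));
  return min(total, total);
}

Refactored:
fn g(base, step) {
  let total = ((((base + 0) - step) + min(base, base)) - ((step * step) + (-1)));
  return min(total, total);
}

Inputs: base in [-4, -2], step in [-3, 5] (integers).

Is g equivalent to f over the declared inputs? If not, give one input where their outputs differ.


The two versions differ — the changes include constant usage differs, arithmetic usage differs.
Spot check at base=-4, step=-1 — f: total=-7, then returns -7. g: total=-7, then returns -7. Both give -7.
Checked all 27 inputs in the declared domain: the outputs agree on every one.
verdict: equivalent


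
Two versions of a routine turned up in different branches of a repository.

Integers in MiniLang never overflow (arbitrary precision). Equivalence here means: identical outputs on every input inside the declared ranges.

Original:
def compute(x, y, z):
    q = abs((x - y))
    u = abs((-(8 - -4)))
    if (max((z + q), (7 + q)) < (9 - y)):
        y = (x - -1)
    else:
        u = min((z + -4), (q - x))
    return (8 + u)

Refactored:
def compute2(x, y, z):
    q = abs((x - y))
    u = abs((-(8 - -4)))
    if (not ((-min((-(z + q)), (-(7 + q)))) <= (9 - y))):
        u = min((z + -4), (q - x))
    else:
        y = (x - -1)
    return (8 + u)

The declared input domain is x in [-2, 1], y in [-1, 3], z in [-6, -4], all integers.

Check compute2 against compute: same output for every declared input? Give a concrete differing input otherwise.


These are not equivalent — on x=-2, y=0, z=-6 the outputs split (-2 vs 20).
compute: q = 2; u = 12; (max((z + q), (7 + q)) < (9 - y)) -> false; u = -10; return -2
compute2: q = 2; u = 12; (not ((-min((-(z + q)), (-(7 + q)))) <= (9 - y))) -> false; y = -1; return 20
verdict: not equivalent; witness: x=-2, y=0, z=-6


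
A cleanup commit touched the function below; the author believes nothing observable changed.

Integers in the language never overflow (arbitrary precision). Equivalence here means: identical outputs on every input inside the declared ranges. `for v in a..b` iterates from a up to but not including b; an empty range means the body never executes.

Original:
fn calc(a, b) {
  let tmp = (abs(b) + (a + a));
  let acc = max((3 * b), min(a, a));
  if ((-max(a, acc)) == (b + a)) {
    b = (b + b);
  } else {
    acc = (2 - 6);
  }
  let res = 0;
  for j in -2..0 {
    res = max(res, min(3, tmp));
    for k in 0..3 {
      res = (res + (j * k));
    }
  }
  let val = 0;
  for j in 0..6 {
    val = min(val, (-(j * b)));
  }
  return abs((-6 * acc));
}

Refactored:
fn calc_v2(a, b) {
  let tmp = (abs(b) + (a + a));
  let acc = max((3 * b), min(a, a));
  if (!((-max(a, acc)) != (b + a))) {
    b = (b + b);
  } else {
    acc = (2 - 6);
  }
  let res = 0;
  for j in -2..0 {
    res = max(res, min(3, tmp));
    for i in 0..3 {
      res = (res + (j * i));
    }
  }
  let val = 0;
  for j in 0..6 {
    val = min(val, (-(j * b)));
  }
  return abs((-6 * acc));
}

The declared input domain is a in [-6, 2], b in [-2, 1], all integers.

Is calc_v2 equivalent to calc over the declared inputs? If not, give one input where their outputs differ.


Changes here: boolean connective usage differs, plus local variable names differ, plus comparison usage differs; the full 36-point sweep finds no disagreement.
verdict: equivalent


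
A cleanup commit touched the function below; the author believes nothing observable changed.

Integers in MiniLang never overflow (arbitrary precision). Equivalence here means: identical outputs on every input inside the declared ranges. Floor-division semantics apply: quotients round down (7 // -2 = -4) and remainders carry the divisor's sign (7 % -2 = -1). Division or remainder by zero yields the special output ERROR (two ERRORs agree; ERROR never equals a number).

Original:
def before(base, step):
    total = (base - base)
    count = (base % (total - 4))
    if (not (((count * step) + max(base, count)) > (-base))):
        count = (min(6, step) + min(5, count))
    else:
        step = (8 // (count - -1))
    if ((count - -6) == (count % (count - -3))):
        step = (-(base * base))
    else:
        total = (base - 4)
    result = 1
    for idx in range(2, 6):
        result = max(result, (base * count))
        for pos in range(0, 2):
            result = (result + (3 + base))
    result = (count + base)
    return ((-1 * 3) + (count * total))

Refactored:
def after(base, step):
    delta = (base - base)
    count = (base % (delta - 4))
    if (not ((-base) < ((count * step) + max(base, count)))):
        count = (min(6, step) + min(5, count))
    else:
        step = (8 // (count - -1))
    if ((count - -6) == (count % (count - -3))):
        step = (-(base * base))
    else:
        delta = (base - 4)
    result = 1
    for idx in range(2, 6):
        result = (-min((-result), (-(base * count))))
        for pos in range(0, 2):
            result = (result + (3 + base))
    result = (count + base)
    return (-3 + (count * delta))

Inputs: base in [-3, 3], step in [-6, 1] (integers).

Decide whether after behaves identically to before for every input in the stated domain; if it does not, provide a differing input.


Comparing the listings, the differences include: min/max/abs usage differs, and comparison usage differs, and arithmetic usage differs, and constant usage differs, and local variable names differ.
One worked example (base=-2, step=-4) — before: total becomes 0; next count becomes -2; next (not (((count * step) + max(base, count)) > (-base))) evaluates to false; next step becomes -8; next ((count - -6) == (count % (count - -3))) evaluates to false; next total becomes -6; next result becomes 1; next at idx=2:; next result becomes 4; next at pos=0:; next result becomes 5; next at pos=1:; next result becomes 6; next at idx=3:; next result becomes 6; next at pos=0:; next result becomes 7; next at pos=1:; next result becomes 8; next at idx=4:; next result becomes 8; next at pos=0:; next result becomes 9; next at pos=1:; next result becomes 10; next at idx=5:; next result becomes 10; next at pos=0:; next result becomes 11; next at pos=1:; next result becomes 12; next result becomes -4; next final value 9; after: delta becomes 0; next count becomes -2; next (not ((-base) < ((count * step) + max(base, count)))) evaluates to false; next step becomes -8; next ((count - -6) == (count % (count - -3))) evaluates to false; next delta becomes -6; next result becomes 1; next at idx=2:; next result becomes 4; next at pos=0:; next result becomes 5; next at pos=1:; next result becomes 6; next at idx=3:; next result becomes 6; next at pos=0:; next result becomes 7; next at pos=1:; next result becomes 8; next at idx=4:; next result becomes 8; next at pos=0:; next result becomes 9; next at pos=1:; next result becomes 10; next at idx=5:; next result becomes 10; next at pos=0:; next result becomes 11; next at pos=1:; next result becomes 12; next result becomes -4; next final value 9; agreement on 9.
An exhaustive pass over the 56 declared inputs shows identical outputs.
verdict: equivalent


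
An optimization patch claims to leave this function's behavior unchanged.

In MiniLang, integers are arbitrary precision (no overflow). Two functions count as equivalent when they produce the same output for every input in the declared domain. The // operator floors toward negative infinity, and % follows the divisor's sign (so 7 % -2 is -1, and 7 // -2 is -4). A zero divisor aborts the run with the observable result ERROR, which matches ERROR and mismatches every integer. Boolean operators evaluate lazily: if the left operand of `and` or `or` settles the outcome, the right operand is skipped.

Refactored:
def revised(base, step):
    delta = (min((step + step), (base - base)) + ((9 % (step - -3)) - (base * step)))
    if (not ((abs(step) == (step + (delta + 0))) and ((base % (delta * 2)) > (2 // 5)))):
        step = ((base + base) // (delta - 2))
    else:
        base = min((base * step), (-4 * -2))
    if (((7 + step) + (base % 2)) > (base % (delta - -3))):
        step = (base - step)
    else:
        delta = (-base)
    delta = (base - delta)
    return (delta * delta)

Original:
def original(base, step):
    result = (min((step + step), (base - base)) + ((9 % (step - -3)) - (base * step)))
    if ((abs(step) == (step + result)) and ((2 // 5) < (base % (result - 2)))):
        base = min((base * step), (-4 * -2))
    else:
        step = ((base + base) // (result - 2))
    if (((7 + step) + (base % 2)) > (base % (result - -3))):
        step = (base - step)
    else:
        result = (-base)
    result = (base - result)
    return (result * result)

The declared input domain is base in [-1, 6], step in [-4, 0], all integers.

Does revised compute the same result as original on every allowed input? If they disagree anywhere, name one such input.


Evaluate both at base=-1, step=0.
original: result=0, then ((abs(step) == (step + result)) and ((2 // 5) < (base % (result - 2)))) is false, then step=1, then (((7 + step) + (base % 2)) > (base % (result - -3))) is true, then step=-2, then result=-1, then returns 1
revised: delta=0, then a zero divisor aborts: ERROR
1 against ERROR: the behavior changed.
verdict: not equivalent; witness: base=-1, step=0


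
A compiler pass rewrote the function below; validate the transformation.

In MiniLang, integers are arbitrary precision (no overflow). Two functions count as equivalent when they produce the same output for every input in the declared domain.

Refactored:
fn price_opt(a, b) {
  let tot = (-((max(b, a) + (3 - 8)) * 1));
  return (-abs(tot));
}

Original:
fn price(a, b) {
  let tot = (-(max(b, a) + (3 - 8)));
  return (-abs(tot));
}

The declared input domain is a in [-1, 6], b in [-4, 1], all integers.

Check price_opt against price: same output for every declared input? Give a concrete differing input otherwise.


The two versions differ — the changes include arithmetic usage differs; and constant usage differs.
Spot check at a=0, b=-3 — price: tot=5, then returns -5. price_opt: tot=5, then returns -5. Both give -5.
An exhaustive pass over the 48 declared inputs shows identical outputs.
verdict: equivalent


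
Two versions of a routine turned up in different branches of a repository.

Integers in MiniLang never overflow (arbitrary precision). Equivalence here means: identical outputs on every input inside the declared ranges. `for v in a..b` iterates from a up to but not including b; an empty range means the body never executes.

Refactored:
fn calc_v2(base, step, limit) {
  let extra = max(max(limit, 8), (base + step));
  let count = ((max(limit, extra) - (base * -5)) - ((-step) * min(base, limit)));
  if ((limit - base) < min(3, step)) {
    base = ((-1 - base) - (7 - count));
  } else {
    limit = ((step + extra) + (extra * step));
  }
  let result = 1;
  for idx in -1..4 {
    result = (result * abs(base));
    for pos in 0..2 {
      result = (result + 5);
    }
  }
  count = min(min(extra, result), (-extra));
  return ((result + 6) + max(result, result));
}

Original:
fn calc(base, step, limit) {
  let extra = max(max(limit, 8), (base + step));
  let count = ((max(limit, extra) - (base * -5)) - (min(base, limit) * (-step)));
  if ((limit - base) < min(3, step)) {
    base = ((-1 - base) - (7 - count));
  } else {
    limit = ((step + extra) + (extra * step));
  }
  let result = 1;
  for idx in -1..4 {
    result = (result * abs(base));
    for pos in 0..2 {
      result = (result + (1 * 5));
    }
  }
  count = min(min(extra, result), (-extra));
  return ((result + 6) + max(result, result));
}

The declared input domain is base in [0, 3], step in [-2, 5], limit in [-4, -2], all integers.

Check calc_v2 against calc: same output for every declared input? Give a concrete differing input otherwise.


Differences: arithmetic usage differs, plus constant usage differs — yet all 96 inputs agree.
verdict: equivalent


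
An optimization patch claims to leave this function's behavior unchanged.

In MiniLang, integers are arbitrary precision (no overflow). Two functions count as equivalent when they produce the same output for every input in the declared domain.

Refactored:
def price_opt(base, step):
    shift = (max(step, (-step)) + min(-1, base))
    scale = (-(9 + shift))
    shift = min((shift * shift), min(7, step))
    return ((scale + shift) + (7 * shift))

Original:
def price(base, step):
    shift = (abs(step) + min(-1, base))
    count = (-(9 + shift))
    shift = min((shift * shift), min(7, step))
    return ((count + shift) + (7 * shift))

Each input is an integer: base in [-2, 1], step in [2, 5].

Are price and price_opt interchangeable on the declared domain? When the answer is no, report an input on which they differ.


Side by side, the visible changes include: min/max/abs usage differs, local variable names differ.
As a probe, take base=-2, step=3: price runs shift = 1; count = -10; shift = 1; return -2; price_opt runs shift = 1; scale = -10; shift = 1; return -2; both end at -2.
Every one of the 16 inputs gives matching results.
verdict: equivalent


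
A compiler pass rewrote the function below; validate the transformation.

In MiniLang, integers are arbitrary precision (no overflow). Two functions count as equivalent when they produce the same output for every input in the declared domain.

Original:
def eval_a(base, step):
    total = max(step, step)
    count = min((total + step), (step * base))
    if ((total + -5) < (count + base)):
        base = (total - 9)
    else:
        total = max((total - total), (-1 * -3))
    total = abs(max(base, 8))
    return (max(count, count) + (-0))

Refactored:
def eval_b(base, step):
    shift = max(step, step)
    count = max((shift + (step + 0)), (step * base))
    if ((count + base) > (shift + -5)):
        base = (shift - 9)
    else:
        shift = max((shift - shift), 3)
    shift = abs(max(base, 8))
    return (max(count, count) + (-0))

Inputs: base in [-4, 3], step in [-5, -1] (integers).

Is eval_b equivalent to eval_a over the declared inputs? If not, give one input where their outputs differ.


These are not equivalent — on base=-4, step=-5 the outputs split (-10 vs 20).
eval_a: total := -5 | count := -10 | ((total + -5) < (count + base)): false | total := 3 | total := 8 | result -10
eval_b: shift := -5 | count := 20 | ((count + base) > (shift + -5)): true | base := -14 | shift := 8 | result 20
verdict: not equivalent; witness: base=-4, step=-5


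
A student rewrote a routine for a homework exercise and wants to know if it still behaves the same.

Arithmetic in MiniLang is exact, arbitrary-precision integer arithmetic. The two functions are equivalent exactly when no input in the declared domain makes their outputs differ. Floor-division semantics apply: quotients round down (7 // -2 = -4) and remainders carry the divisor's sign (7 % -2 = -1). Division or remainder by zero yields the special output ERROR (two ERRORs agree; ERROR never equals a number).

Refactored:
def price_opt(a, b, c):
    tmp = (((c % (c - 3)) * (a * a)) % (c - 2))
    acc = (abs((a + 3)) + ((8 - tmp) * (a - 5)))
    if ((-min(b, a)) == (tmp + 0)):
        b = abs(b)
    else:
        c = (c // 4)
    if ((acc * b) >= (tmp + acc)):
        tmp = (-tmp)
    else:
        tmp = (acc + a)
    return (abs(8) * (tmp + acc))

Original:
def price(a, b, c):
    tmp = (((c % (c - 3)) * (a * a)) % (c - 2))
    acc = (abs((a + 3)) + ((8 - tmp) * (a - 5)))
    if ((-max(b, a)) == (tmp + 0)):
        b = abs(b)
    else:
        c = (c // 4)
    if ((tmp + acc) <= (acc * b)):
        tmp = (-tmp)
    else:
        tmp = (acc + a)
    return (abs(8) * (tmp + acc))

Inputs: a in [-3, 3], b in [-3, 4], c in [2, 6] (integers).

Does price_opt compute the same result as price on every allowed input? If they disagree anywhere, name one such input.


Consider the input a=-2, b=-1, c=5.
price: tmp becomes 1; next acc becomes -48; next ((-max(b, a)) == (tmp + 0)) evaluates to true; next b becomes 1; next ((tmp + acc) <= (acc * b)) evaluates to false; next tmp becomes -50; next final value -784
price_opt: tmp becomes 1; next acc becomes -48; next ((-min(b, a)) == (tmp + 0)) evaluates to false; next c becomes 1; next ((acc * b) >= (tmp + acc)) evaluates to true; next tmp becomes -1; next final value -392
-784 != -392, so the rewrite changes behavior.
verdict: not equivalent; witness: a=-2, b=-1, c=5


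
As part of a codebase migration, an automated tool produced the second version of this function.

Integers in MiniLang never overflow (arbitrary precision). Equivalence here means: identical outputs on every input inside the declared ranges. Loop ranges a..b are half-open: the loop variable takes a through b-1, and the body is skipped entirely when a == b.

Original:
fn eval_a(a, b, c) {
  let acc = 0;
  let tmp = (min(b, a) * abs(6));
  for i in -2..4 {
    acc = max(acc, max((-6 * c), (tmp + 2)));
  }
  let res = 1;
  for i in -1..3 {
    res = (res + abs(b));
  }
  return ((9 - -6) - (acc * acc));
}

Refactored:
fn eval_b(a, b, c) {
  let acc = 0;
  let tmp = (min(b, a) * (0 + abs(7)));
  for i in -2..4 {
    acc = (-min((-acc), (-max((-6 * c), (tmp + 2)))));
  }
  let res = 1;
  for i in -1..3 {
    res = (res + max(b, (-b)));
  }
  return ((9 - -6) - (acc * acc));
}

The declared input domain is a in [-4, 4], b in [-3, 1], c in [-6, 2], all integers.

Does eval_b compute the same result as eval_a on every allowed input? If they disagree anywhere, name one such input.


Take a=1, b=1, c=-1.
eval_a: acc = 0; tmp = 6; [i=-2]; acc = 8; [i=-1]; acc = 8; [i=0]; acc = 8; [i=1]; acc = 8; [i=2]; acc = 8; [i=3]; acc = 8; res = 1; [i=-1]; res = 2; [i=0]; res = 3; [i=1]; res = 4; [i=2]; res = 5; return -49
eval_b: acc = 0; tmp = 7; [i=-2]; acc = 9; [i=-1]; acc = 9; [i=0]; acc = 9; [i=1]; acc = 9; [i=2]; acc = 9; [i=3]; acc = 9; res = 1; [i=-1]; res = 2; [i=0]; res = 3; [i=1]; res = 4; [i=2]; res = 5; return -66
-49 and -66 differ, so these are not the same function on this domain.
verdict: not equivalent; witness: a=1, b=1, c=-1


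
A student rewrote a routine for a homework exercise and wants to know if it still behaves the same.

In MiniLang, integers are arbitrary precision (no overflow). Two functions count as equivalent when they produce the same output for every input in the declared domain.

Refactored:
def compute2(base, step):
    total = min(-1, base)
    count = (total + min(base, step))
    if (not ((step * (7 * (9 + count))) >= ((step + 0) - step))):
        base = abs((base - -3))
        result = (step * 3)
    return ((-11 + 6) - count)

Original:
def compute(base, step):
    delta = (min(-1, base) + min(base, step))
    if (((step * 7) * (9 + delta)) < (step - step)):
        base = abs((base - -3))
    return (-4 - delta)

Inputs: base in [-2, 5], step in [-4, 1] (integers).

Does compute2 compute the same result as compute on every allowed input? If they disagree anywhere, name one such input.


Evaluate both at base=-2, step=-4.
compute: delta = -6; (((step * 7) * (9 + delta)) < (step - step)) -> true; base = 1; return 2
compute2: total = -2; count = -6; (not ((step * (7 * (9 + count))) >= ((step + 0) - step))) -> true; base = 1; result = -12; return 1
2 != 1, so the rewrite changes behavior.
verdict: not equivalent; witness: base=-2, step=-4


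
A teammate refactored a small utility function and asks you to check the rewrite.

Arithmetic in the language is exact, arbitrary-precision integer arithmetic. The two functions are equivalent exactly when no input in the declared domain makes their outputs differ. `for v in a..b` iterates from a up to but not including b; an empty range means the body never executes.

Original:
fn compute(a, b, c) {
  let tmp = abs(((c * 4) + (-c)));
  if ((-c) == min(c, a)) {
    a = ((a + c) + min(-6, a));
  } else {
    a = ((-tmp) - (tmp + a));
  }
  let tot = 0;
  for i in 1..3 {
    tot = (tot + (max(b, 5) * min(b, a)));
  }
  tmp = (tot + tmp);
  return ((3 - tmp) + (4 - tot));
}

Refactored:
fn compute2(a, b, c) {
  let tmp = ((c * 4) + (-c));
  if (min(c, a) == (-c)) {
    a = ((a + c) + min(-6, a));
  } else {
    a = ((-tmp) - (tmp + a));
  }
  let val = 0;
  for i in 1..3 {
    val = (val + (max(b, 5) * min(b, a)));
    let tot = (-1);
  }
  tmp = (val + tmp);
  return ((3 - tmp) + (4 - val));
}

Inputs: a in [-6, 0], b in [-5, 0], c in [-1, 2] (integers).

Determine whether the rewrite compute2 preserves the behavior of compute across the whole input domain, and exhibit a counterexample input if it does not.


These are not equivalent — on a=-6, b=-5, c=-1 the outputs split (104 vs 110).
compute: tmp becomes 3; next ((-c) == min(c, a)) evaluates to false; next a becomes 0; next tot becomes 0; next at i=1:; next tot becomes -25; next at i=2:; next tot becomes -50; next tmp becomes -47; next final value 104
compute2: tmp becomes -3; next (min(c, a) == (-c)) evaluates to false; next a becomes 12; next val becomes 0; next at i=1:; next val becomes -25; next tot becomes -1; next at i=2:; next val becomes -50; next tot becomes -1; next tmp becomes -53; next final value 110
verdict: not equivalent; witness: a=-6, b=-5, c=-1


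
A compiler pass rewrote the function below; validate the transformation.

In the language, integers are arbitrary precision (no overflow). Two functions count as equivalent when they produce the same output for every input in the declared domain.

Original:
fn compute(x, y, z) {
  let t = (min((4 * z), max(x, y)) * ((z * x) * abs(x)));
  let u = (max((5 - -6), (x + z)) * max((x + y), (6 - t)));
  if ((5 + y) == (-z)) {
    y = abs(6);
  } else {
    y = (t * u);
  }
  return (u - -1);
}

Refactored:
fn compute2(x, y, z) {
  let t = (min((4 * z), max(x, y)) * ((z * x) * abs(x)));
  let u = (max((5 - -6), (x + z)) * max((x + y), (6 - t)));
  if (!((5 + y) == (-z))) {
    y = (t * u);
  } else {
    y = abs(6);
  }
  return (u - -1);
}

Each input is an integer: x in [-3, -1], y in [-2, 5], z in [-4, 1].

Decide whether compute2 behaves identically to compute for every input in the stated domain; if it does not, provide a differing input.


Behavior is preserved: although boolean connective usage differs, the outputs never diverge.
Tracing x=-2, y=1, z=-4: compute: t = -256; u = 2882; ((5 + y) == (-z)) -> false; y = -737792; return 2883 | compute2: t = -256; u = 2882; (!((5 + y) == (-z))) -> true; y = -737792; return 2883 — matching result 2883.
An exhaustive pass over the 144 declared inputs shows identical outputs.
verdict: equivalent


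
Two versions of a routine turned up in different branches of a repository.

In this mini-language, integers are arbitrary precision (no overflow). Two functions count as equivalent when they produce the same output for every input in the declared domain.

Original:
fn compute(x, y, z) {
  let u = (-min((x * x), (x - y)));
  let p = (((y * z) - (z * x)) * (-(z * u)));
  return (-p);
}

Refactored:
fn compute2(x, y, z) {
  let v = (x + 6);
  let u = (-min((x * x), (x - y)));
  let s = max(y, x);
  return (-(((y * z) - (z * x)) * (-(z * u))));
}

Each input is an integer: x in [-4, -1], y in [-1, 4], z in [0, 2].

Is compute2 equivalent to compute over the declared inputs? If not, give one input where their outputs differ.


Among the additions is an assignment to `v` whose value nothing reads, and its value is discarded.
Tracing x=-2, y=2, z=2: compute: u=4, then p=-64, then returns 64 | compute2: v=4, then u=4, then s=2, then returns 64 — matching result 64.
Sweeping the whole domain (72 inputs) finds no disagreement.
verdict: equivalent


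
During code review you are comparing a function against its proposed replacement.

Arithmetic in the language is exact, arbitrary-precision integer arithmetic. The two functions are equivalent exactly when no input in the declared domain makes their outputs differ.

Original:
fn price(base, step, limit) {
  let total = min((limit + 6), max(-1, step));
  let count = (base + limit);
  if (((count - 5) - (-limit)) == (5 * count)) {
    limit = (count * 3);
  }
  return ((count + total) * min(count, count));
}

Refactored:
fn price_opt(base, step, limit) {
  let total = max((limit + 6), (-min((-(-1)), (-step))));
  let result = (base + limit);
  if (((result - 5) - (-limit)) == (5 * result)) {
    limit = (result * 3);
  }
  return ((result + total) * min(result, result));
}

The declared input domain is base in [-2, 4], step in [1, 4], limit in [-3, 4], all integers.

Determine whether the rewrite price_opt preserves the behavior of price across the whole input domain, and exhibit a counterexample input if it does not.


Run the pair on base=-2, step=1, limit=-3.
price: total := 1 | count := -5 | (((count - 5) - (-limit)) == (5 * count)): false | result 20
price_opt: total := 3 | result := -5 | (((result - 5) - (-limit)) == (5 * result)): false | result 10
20 vs 10 — the two versions disagree here.
verdict: not equivalent; witness: base=-2, step=1, limit=-3


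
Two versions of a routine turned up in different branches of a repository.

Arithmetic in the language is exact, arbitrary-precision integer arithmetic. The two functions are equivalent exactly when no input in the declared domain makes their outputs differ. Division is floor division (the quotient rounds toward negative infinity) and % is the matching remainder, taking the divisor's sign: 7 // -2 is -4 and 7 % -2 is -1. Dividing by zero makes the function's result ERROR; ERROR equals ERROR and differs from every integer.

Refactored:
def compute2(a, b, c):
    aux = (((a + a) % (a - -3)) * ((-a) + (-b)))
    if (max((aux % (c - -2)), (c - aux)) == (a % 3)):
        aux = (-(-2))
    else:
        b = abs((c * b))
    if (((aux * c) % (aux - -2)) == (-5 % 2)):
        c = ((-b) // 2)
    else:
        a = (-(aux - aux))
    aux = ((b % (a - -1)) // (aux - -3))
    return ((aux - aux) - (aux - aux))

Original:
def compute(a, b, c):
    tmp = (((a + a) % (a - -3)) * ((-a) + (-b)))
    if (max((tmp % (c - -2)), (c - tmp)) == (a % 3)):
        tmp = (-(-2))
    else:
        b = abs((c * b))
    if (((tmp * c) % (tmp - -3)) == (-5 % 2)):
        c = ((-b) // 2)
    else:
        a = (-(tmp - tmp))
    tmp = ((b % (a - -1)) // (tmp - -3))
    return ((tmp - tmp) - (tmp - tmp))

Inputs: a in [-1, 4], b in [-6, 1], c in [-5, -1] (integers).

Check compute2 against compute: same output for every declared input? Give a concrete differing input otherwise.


Take a=1, b=0, c=-5.
compute: tmp becomes -2; next (max((tmp % (c - -2)), (c - tmp)) == (a % 3)) evaluates to false; next b becomes 0; next (((tmp * c) % (tmp - -3)) == (-5 % 2)) evaluates to false; next a becomes 0; next tmp becomes 0; next final value 0
compute2: aux becomes -2; next (max((aux % (c - -2)), (c - aux)) == (a % 3)) evaluates to false; next b becomes 0; next hits division by zero so the output is ERROR
0 vs ERROR — the two versions disagree here.
verdict: not equivalent; witness: a=1, b=0, c=-5
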